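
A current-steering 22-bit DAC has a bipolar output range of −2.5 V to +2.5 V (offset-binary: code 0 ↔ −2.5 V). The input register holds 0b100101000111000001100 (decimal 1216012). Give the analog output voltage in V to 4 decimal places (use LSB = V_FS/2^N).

-1.0504 V

LSB = 5 V / 2^22 = 1.19 µV.
Code 0b100101000111000001100 = 1216012 decimal.
V_out = (−2.5) + 1216012 × 1.19209e-06 V = -1.0504 V.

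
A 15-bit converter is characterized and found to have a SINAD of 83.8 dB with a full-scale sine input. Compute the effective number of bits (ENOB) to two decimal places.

13.63 bits

ENOB = (SINAD − 1.76) / 6.02 = (83.8 − 1.76)/6.02 = 13.628.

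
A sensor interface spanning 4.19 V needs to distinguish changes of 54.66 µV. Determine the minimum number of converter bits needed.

Number of steps required ≥ 4.19 V / 54.66 µV = 76655.69.
Need 2^N ≥ 76655.69; 2^16 = 65536, 2^17 = 131072.
Minimum N = 17.

17 bits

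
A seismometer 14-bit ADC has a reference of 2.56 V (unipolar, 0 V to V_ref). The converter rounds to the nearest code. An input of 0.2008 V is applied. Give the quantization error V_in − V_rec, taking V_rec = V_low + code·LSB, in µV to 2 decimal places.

18.75 µV

One LSB is 2.56 V / 16384 = 156.25 µV.
(0.2008 − 0)/0.00015625 = 1285.1200; round gives code 1285.
Reconstructed: 0.20078125 V.
Difference: 1.875e-05 V → 18.75 µV.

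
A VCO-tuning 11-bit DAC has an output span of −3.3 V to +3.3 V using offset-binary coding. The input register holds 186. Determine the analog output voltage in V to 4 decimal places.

-2.7006 V

LSB = 6.6 V / 2^11 = 3.223 mV.
V_out = (−3.3) + 186 × 0.00322266 V = -2.70059 V.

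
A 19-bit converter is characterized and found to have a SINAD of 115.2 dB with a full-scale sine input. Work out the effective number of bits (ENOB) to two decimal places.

ENOB = (SINAD − 1.76) / 6.02 = (115.2 − 1.76)/6.02 = 18.844.

18.84 bits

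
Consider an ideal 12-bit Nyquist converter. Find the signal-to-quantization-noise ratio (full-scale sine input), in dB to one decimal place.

74.0 dB

SNR ≈ 6.02·N + 1.76 dB = 6.02·12 + 1.76 = 74.00 dB.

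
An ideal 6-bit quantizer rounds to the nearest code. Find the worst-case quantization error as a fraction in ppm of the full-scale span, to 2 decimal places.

Rounding → worst-case error = ½ LSB = V_FS/2^7, so 1e+06/128 = 7812.5 ppm of full scale.

7812.50 ppm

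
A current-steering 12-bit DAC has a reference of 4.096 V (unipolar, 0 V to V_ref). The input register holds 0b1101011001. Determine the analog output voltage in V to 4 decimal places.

0.8570 V

LSB = 4.096 V / 2^12 = 1.000 mV.
Code 0b1101011001 = 857 decimal.
V_out = 0 + 857 × 0.001 V = 0.857 V.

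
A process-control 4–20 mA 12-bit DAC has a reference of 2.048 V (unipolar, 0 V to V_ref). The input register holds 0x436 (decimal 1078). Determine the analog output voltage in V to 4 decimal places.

LSB = 2.048 V / 2^12 = 0.500 mV.
Code 0x436 = 1078 decimal.
V_out = 0 + 1078 × 0.0005 V = 0.539 V.

0.5390 V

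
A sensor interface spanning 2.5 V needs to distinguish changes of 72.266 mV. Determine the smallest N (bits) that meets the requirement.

6 bits

Number of steps required ≥ 2.5 V / 72.266 mV = 34.59.
Need 2^N ≥ 34.59; 2^5 = 32, 2^6 = 64.
Minimum N = 6.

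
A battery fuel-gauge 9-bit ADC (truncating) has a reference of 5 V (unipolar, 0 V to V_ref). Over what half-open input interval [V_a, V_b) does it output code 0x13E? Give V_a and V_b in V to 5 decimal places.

LSB = 5/2^9 = 9.766 mV.
Code 0x13E = 318 decimal.
V_a = V_low + 318·LSB = 3.10547 V; V_b = V_low + 319·LSB = 3.11523 V.

[3.10547 V, 3.11523 V)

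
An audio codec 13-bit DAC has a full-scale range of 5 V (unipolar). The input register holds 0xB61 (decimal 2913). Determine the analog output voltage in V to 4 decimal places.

LSB = 5 V / 2^13 = 0.610 mV.
Code 0xB61 = 2913 decimal.
V_out = 0 + 2913 × 0.000610352 V = 1.77795 V.

1.7780 V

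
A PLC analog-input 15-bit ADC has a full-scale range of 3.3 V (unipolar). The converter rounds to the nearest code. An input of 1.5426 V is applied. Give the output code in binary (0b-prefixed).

code 0b11101111010110 (decimal 15318)

LSB = 3.3 V / 32768 = 100.71 µV.
(1.5426 − 0) / 0.000100708 = 15317.551 LSBs.
Round → code 15318.
In binary (0b-prefixed): 0b11101111010110.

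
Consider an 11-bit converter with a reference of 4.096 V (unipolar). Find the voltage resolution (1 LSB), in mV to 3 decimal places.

Full-scale span = 4.096 V.
LSB = 4.096 / 2^11 = 4.096 / 2048 = 0.002 V = 2.000 mV.

2.000 mV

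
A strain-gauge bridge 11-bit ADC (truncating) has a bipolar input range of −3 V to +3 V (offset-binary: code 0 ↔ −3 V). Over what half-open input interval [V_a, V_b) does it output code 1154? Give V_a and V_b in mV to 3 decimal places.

LSB = 6/2^11 = 2.930 mV.
V_a = V_low + 1154·LSB = 0.380859 V; V_b = V_low + 1155·LSB = 0.383789 V.

[380.859 mV, 383.789 mV)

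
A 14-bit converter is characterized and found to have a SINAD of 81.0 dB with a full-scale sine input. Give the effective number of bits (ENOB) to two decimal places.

13.16 bits

ENOB = (SINAD − 1.76) / 6.02 = (81.0 − 1.76)/6.02 = 13.163.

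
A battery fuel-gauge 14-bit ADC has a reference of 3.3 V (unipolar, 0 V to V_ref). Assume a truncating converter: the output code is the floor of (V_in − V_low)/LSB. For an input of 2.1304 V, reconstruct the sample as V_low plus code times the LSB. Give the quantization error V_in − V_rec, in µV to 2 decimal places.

22.80 µV

LSB = 3.3/2^14 = 201.42 µV.
(V_in − V_low)/LSB = (2.1304 − 0)/0.000201416 = 10577.1132 → code 10577 (floor).
Reconstructed: 2.1303772 V.
Difference: 2.28027e-05 V → 22.80 µV.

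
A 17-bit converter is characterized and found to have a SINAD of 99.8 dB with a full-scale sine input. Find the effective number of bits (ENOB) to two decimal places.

16.29 bits

ENOB = (SINAD − 1.76) / 6.02 = (99.8 − 1.76)/6.02 = 16.286.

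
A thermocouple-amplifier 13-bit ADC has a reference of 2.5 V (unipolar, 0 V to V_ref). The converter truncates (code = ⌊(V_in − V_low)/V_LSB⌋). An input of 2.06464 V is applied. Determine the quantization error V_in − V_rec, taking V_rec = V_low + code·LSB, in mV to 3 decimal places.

One LSB is 2.5 V / 8192 = 305.18 µV.
(V_in − V_low)/LSB = (2.06464 − 0)/0.000305176 = 6765.4124 → code 6765 (floor).
Code 6765 maps back to 0 + 6765×0.000305176 V = 2.0645142 V.
Difference: 0.00012584 V → 0.126 mV.

0.126 mV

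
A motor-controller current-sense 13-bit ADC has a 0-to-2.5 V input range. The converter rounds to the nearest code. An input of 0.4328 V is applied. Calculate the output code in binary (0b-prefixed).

LSB = 2.5 V / 8192 = 305.18 µV.
Input sits at 1418.199 steps above V_low.
Round → code 1418.
In binary (0b-prefixed): 0b10110001010.

code 0b10110001010 (decimal 1418)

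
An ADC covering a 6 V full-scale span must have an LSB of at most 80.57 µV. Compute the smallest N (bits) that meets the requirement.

Number of steps required ≥ 6 V / 80.57 µV = 74469.41.
Need 2^N ≥ 74469.41; 2^16 = 65536, 2^17 = 131072.
Minimum N = 17.

17 bits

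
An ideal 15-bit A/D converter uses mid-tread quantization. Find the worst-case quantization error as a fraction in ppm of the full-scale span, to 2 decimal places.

Rounding → worst-case error = ½ LSB = V_FS/2^16, so 1e+06/65536 = 15.2588 ppm of full scale.

15.26 ppm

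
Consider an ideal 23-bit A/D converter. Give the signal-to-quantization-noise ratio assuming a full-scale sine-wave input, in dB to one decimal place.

140.2 dB

SNR ≈ 6.02·N + 1.76 dB = 6.02·23 + 1.76 = 140.22 dB.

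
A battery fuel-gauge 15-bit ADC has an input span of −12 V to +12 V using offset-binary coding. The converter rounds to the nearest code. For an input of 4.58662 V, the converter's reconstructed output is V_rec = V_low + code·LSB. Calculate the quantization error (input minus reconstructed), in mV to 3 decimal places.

LSB = 24/2^15 = 0.732 mV.
(4.58662 − (−12))/0.000732422 = 22646.2652; round gives code 22646.
Code 22646 maps back to (−12) + 22646×0.000732422 V = 4.5864258 V.
Difference: 0.000194219 V → 0.194 mV.

0.194 mV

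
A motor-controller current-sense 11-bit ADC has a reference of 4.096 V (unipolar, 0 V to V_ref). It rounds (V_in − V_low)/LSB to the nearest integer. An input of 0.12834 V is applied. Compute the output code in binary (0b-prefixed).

code 0b1000000 (decimal 64)

With 2048 levels over 4.096 V, one step is 2.000 mV.
Input sits at 64.170 steps above V_low.
So the output code is 64.
In binary (0b-prefixed): 0b1000000.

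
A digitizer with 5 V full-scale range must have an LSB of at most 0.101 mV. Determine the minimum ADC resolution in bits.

Number of steps required ≥ 5 V / 0.101 mV = 49504.95.
Need 2^N ≥ 49504.95; 2^15 = 32768, 2^16 = 65536.
Minimum N = 16.

16 bits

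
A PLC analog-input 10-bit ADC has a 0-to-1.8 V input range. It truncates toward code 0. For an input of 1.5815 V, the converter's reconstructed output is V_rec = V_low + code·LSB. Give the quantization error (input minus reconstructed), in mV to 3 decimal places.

Step size: 1.8 V ÷ 2^10 = 1.758 mV.
Scaled input = 899.6978 LSBs, so code = 899.
V_rec = 0 + 899·0.00175781 = 1.5802734 V.
V_in − V_rec = 0.00122656 V = 1.227 mV.

1.227 mV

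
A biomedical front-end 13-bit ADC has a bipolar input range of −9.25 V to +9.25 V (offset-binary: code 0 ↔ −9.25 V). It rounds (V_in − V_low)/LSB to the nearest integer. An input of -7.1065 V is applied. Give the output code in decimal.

Full-scale span = 18.5 V; LSB = 18.5/2^13 = 2.258 mV.
(-7.1065 − (−9.25)) / 0.0022583 = 949.165 LSBs.
Round → code 949.

code 949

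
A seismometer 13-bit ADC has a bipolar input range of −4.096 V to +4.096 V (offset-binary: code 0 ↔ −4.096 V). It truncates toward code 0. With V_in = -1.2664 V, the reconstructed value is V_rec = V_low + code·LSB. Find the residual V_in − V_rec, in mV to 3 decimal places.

One LSB is 8.192 V / 8192 = 1.000 mV.
(V_in − V_low)/LSB = (-1.2664 − (−4.096))/0.001 = 2829.6000 → code 2829 (floor).
Reconstructed: -1.267 V.
Error = -1.2664 − (−1.267) = 0.0006 V = 0.600 mV.

0.600 mV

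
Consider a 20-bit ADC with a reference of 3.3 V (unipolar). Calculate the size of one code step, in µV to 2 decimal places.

3.15 µV

Full-scale span = 3.3 V.
LSB = 3.3 / 2^20 = 3.3 / 1048576 = 3.14713e-06 V = 3.15 µV.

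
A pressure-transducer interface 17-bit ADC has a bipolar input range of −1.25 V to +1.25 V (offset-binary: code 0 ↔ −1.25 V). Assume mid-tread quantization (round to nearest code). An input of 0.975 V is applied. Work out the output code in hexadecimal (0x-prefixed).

code 0x1C7AE (decimal 116654)

Full-scale span = 2.5 V; LSB = 2.5/2^17 = 19.07 µV.
Input sits at 116654.080 steps above V_low.
round(116654.080) = 116654.
In hexadecimal (0x-prefixed): 0x1C7AE.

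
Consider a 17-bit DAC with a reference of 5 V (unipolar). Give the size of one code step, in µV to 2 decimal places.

38.15 µV

Full-scale span = 5 V.
LSB = 5 / 2^17 = 5 / 131072 = 3.8147e-05 V = 38.15 µV.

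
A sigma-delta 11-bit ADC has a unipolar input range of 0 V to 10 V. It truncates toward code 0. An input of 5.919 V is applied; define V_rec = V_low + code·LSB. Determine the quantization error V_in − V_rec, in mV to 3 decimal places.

One LSB is 10 V / 2048 = 4.883 mV.
(V_in − V_low)/LSB = (5.919 − 0)/0.00488281 = 1212.2112 → code 1212 (floor).
Code 1212 maps back to 0 + 1212×0.00488281 V = 5.9179688 V.
Difference: 0.00103125 V → 1.031 mV.

1.031 mV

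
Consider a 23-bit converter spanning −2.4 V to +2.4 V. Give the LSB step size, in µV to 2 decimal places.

Full-scale span = 4.8 V.
LSB = 4.8 / 2^23 = 4.8 / 8388608 = 5.72205e-07 V = 0.57 µV.

0.57 µV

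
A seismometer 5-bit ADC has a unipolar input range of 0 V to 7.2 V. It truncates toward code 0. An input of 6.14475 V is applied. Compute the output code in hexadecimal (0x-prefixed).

code 0x1B (decimal 27)

Full-scale span = 7.2 V; LSB = 7.2/2^5 = 225.000 mV.
Input sits at 27.310 steps above V_low.
Floor → code 27.
In hexadecimal (0x-prefixed): 0x1B.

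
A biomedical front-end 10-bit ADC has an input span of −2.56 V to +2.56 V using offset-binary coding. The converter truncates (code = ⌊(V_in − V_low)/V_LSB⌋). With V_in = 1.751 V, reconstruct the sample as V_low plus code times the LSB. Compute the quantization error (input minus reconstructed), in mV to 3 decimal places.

Step size: 5.12 V ÷ 2^10 = 5.000 mV.
Scaled input = 862.2000 LSBs, so code = 862.
Reconstructed: 1.75 V.
Difference: 0.001 V → 1.000 mV.

1.000 mV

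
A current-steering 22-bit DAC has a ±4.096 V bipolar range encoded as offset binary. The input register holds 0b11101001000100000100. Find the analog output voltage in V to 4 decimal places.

-2.2315 V

LSB = 8.192 V / 2^22 = 1.95 µV.
Code 0b11101001000100000100 = 954628 decimal.
V_out = (−4.096) + 954628 × 1.95313e-06 V = -2.23149 V.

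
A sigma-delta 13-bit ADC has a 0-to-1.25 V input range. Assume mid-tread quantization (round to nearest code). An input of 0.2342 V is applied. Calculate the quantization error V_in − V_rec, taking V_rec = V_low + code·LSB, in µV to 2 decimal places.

-22.41 µV

Step size: 1.25 V ÷ 2^13 = 152.59 µV.
(0.2342 − 0)/0.000152588 = 1534.8531; round gives code 1535.
V_rec = 0 + 1535·0.000152588 = 0.23422241 V.
Difference: -2.24121e-05 V → -22.41 µV.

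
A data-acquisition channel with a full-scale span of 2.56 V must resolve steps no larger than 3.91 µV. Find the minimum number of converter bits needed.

20 bits

Number of steps required ≥ 2.56 V / 3.91 µV = 654731.46.
Need 2^N ≥ 654731.46; 2^19 = 524288, 2^20 = 1048576.
Minimum N = 20.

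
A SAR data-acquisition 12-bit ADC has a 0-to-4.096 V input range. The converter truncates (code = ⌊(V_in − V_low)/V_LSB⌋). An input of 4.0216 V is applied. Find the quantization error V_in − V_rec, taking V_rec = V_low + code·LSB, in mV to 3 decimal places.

Step size: 4.096 V ÷ 2^12 = 1.000 mV.
(V_in − V_low)/LSB = (4.0216 − 0)/0.001 = 4021.6000 → code 4021 (floor).
Code 4021 maps back to 0 + 4021×0.001 V = 4.021 V.
V_in − V_rec = 0.0006 V = 0.600 mV.

0.600 mV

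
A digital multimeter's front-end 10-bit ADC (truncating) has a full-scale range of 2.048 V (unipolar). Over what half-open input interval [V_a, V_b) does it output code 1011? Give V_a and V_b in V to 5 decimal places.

[2.02200 V, 2.02400 V)

LSB = 2.048/2^10 = 2.000 mV.
V_a = V_low + 1011·LSB = 2.022 V; V_b = V_low + 1012·LSB = 2.024 V.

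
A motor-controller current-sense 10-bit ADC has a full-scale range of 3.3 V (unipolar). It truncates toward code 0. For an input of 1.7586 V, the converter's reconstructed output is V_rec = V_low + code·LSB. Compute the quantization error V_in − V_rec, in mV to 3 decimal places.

2.252 mV

One LSB is 3.3 V / 1024 = 3.223 mV.
(1.7586 − 0)/0.00322266 = 545.6989; ⌊·⌋ gives code 545.
V_rec = 0 + 545·0.00322266 = 1.7563477 V.
V_in − V_rec = 0.00225234 V = 2.252 mV.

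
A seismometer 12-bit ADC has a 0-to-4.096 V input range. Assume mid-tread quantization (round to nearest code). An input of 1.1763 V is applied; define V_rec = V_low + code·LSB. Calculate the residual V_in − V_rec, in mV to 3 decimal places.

0.300 mV

LSB = 4.096/2^12 = 1.000 mV.
(1.1763 − 0)/0.001 = 1176.3000; round gives code 1176.
Code 1176 maps back to 0 + 1176×0.001 V = 1.176 V.
Error = 1.1763 − 1.176 = 0.0003 V = 0.300 mV.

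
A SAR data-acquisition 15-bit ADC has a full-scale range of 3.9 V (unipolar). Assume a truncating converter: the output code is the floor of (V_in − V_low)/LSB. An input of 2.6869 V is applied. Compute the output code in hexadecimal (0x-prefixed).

code 0x582F (decimal 22575)

Full-scale span = 3.9 V; LSB = 3.9/2^15 = 119.02 µV.
(2.6869 − 0) / 0.000119019 = 22575.472 LSBs.
Floor → code 22575.
In hexadecimal (0x-prefixed): 0x582F.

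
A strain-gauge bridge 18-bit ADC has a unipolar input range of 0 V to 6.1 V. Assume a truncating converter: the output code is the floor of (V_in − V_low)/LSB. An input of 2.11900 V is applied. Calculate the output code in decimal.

code 91062

With 262144 levels over 6.1 V, one step is 23.27 µV.
(2.11900 − 0) / 2.32697e-05 = 91062.809 LSBs.
So the output code is 91062.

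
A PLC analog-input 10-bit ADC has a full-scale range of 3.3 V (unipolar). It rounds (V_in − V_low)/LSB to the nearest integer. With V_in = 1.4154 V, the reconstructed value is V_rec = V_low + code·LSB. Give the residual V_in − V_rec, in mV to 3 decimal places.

LSB = 3.3/2^10 = 3.223 mV.
Scaled input = 439.2029 LSBs, so code = 439.
Reconstructed: 1.4147461 V.
V_in − V_rec = 0.000653906 V = 0.654 mV.

0.654 mV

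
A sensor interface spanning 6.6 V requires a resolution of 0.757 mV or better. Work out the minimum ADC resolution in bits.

Number of steps required ≥ 6.6 V / 0.757 mV = 8718.63.
Need 2^N ≥ 8718.63; 2^13 = 8192, 2^14 = 16384.
Minimum N = 14.

14 bits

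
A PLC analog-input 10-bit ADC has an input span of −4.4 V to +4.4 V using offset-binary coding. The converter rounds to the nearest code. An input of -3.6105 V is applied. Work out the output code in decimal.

With 1024 levels over 8.8 V, one step is 8.594 mV.
(-3.6105 − (−4.4)) / 0.00859375 = 91.869 LSBs.
round(91.869) = 92.

code 92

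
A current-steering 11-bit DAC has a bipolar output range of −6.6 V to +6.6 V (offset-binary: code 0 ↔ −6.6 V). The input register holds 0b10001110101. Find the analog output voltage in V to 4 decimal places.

LSB = 13.2 V / 2^11 = 6.445 mV.
Code 0b10001110101 = 1141 decimal.
V_out = (−6.6) + 1141 × 0.00644531 V = 0.754102 V.

0.7541 V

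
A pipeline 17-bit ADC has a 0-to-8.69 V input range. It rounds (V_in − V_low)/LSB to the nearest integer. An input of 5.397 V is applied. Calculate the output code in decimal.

code 81403

With 131072 levels over 8.69 V, one step is 66.30 µV.
(V_in − V_low)/LSB = (5.397 − 0) / 6.62994e-05 = 81403.404.
Round → code 81403.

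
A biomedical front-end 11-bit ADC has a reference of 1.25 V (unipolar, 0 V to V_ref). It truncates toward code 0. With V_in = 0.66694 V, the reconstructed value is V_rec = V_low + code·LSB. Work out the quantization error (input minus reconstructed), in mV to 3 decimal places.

0.436 mV

LSB = 1.25/2^11 = 0.610 mV.
(V_in − V_low)/LSB = (0.66694 − 0)/0.000610352 = 1092.7145 → code 1092 (floor).
Reconstructed: 0.66650391 V.
Error = 0.66694 − 0.66650391 = 0.000436094 V = 0.436 mV.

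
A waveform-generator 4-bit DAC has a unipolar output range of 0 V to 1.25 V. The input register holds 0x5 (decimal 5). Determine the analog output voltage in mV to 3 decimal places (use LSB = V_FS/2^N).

LSB = 1.25 V / 2^4 = 78.125 mV.
Code 0x5 = 5 decimal.
V_out = 0 + 5 × 0.078125 V = 0.390625 V.
= 390.625 mV.

390.625 mV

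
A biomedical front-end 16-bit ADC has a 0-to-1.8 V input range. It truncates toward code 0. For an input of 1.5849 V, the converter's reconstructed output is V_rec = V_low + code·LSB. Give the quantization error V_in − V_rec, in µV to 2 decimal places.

LSB = 1.8/2^16 = 27.47 µV.
(1.5849 − 0)/2.74658e-05 = 57704.4480; ⌊·⌋ gives code 57704.
V_rec = 0 + 57704·2.74658e-05 = 1.5848877 V.
V_in − V_rec = 1.23047e-05 V = 12.30 µV.

12.30 µV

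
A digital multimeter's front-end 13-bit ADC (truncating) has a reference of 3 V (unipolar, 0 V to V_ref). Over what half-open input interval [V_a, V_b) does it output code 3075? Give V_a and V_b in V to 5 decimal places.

[1.12610 V, 1.12646 V)

LSB = 3/2^13 = 366.21 µV.
V_a = V_low + 3075·LSB = 1.1261 V; V_b = V_low + 3076·LSB = 1.12646 V.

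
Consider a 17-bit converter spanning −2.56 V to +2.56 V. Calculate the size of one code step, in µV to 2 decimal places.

39.06 µV

Full-scale span = 5.12 V.
LSB = 5.12 / 2^17 = 5.12 / 131072 = 3.90625e-05 V = 39.06 µV.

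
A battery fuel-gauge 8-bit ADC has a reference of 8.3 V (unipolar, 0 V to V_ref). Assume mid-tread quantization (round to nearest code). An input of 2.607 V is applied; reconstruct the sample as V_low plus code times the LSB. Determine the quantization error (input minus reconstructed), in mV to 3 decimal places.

13.250 mV

LSB = 8.3/2^8 = 32.422 mV.
(V_in − V_low)/LSB = (2.607 − 0)/0.0324219 = 80.4087 → code 80 (round).
Code 80 maps back to 0 + 80×0.0324219 V = 2.59375 V.
Difference: 0.01325 V → 13.250 mV.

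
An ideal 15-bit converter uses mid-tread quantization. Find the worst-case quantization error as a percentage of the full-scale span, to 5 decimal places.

0.00153 %

Rounding → worst-case error = ½ LSB = V_FS/2^16, so 100/65536 = 0.00152588 % of full scale.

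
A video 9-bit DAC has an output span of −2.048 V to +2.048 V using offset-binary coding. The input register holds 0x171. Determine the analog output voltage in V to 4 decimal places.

0.9040 V

LSB = 4.096 V / 2^9 = 8.000 mV.
Code 0x171 = 369 decimal.
V_out = (−2.048) + 369 × 0.008 V = 0.904 V.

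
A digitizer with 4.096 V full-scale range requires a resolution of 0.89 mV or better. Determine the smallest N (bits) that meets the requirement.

Number of steps required ≥ 4.096 V / 0.89 mV = 4602.25.
Need 2^N ≥ 4602.25; 2^12 = 4096, 2^13 = 8192.
Minimum N = 13.

13 bits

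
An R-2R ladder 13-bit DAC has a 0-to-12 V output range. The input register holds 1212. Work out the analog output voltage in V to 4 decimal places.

LSB = 12 V / 2^13 = 1.465 mV.
V_out = 0 + 1212 × 0.00146484 V = 1.77539 V.

1.7754 V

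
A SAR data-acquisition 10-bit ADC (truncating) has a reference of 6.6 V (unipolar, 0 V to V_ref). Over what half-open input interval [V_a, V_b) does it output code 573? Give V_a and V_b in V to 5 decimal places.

[3.69316 V, 3.69961 V)

LSB = 6.6/2^10 = 6.445 mV.
V_a = V_low + 573·LSB = 3.69316 V; V_b = V_low + 574·LSB = 3.69961 V.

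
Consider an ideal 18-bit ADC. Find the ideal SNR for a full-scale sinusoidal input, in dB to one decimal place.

SNR ≈ 6.02·N + 1.76 dB = 6.02·18 + 1.76 = 110.12 dB.

110.1 dB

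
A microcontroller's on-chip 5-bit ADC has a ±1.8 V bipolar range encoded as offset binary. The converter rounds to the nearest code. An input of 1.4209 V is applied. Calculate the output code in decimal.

With 32 levels over 3.6 V, one step is 112.500 mV.
Input sits at 28.630 steps above V_low.
Round → code 29.

code 29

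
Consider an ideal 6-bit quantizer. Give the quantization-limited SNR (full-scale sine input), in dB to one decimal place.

SNR ≈ 6.02·N + 1.76 dB = 6.02·6 + 1.76 = 37.88 dB.

37.9 dB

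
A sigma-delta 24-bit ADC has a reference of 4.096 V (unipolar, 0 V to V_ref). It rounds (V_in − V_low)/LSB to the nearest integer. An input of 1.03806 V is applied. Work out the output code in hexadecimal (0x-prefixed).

LSB = 4.096 V / 16777216 = 0.24 µV.
Input sits at 4251893.760 steps above V_low.
round(4251893.760) = 4251894.
In hexadecimal (0x-prefixed): 0x40E0F6.

code 0x40E0F6 (decimal 4251894)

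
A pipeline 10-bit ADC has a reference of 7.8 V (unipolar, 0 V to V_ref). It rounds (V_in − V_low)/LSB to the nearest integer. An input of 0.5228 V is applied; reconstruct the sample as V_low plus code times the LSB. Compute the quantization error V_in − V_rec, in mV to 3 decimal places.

-2.786 mV

LSB = 7.8/2^10 = 7.617 mV.
(0.5228 − 0)/0.00761719 = 68.6343; round gives code 69.
V_rec = 0 + 69·0.00761719 = 0.52558594 V.
Error = 0.5228 − 0.52558594 = -0.00278594 V = -2.786 mV.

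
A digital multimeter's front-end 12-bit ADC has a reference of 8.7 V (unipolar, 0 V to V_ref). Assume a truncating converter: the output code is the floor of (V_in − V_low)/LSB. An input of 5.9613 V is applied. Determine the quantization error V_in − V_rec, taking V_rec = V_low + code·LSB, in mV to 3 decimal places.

1.290 mV

One LSB is 8.7 V / 4096 = 2.124 mV.
(5.9613 − 0)/0.00212402 = 2806.6074; ⌊·⌋ gives code 2806.
Code 2806 maps back to 0 + 2806×0.00212402 V = 5.9600098 V.
V_in − V_rec = 0.00129023 V = 1.290 mV.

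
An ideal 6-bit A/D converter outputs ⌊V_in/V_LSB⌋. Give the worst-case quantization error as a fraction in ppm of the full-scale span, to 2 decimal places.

15625.00 ppm

Truncating → worst-case error = 1 LSB = V_FS/2^6, so 1e+06/64 = 15625 ppm of full scale.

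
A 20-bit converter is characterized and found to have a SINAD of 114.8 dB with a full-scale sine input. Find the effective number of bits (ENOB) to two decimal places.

ENOB = (SINAD − 1.76) / 6.02 = (114.8 − 1.76)/6.02 = 18.777.

18.78 bits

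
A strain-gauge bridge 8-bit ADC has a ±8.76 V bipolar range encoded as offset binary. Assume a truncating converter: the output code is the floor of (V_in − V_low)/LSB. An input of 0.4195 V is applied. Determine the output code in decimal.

code 134

Full-scale span = 17.52 V; LSB = 17.52/2^8 = 68.438 mV.
(0.4195 − (−8.76)) / 0.0684375 = 134.130 LSBs.
Floor → code 134.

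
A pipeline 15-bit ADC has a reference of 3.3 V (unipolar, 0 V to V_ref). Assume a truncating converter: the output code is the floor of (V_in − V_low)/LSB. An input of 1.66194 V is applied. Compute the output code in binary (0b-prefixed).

code 0b100000001110110 (decimal 16502)

Full-scale span = 3.3 V; LSB = 3.3/2^15 = 100.71 µV.
(1.66194 − 0) / 0.000100708 = 16502.561 LSBs.
Floor → code 16502.
In binary (0b-prefixed): 0b100000001110110.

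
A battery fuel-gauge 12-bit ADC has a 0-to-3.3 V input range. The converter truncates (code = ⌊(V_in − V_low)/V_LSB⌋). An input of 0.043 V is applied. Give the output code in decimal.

code 53

Full-scale span = 3.3 V; LSB = 3.3/2^12 = 0.806 mV.
Input sits at 53.372 steps above V_low.
Floor → code 53.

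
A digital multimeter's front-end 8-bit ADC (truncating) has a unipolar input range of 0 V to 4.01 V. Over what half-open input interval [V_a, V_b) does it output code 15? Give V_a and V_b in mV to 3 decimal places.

LSB = 4.01/2^8 = 15.664 mV.
V_a = V_low + 15·LSB = 0.234961 V; V_b = V_low + 16·LSB = 0.250625 V.

[234.961 mV, 250.625 mV)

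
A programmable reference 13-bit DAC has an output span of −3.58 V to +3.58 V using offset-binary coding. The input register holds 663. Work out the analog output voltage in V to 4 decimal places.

-3.0005 V

LSB = 7.16 V / 2^13 = 0.874 mV.
V_out = (−3.58) + 663 × 0.000874023 V = -3.00052 V.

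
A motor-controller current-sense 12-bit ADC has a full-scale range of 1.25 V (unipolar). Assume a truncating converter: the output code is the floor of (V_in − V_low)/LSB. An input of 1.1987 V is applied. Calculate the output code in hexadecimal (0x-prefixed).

Full-scale span = 1.25 V; LSB = 1.25/2^12 = 305.18 µV.
(1.1987 − 0) / 0.000305176 = 3927.900 LSBs.
Floor → code 3927.
In hexadecimal (0x-prefixed): 0xF57.

code 0xF57 (decimal 3927)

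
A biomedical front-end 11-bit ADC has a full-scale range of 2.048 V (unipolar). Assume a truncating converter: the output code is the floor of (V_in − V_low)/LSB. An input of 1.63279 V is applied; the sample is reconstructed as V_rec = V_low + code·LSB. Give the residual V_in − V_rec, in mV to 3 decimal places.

One LSB is 2.048 V / 2048 = 1.000 mV.
(V_in − V_low)/LSB = (1.63279 − 0)/0.001 = 1632.7900 → code 1632 (floor).
Reconstructed: 1.632 V.
Difference: 0.00079 V → 0.790 mV.

0.790 mV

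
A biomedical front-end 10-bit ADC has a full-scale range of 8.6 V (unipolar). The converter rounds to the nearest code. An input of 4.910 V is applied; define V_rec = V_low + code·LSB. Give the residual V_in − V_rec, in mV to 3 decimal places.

-3.086 mV

Step size: 8.6 V ÷ 2^10 = 8.398 mV.
(4.910 − 0)/0.00839844 = 584.6326; round gives code 585.
Code 585 maps back to 0 + 585×0.00839844 V = 4.9130859 V.
Error = 4.910 − 4.9130859 = -0.00308594 V = -3.086 mV.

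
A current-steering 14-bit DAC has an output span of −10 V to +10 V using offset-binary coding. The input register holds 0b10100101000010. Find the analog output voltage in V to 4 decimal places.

2.8931 V

LSB = 20 V / 2^14 = 1.221 mV.
Code 0b10100101000010 = 10562 decimal.
V_out = (−10) + 10562 × 0.0012207 V = 2.89307 V.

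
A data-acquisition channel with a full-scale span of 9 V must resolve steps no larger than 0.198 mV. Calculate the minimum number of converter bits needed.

16 bits

Number of steps required ≥ 9 V / 0.198 mV = 45454.55.
Need 2^N ≥ 45454.55; 2^15 = 32768, 2^16 = 65536.
Minimum N = 16.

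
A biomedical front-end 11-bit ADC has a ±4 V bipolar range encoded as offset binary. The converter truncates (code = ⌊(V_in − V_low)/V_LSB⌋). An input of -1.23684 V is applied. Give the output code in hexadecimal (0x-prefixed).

code 0x2C3 (decimal 707)

LSB = 8 V / 2048 = 3.906 mV.
Input sits at 707.369 steps above V_low.
So the output code is 707.
In hexadecimal (0x-prefixed): 0x2C3.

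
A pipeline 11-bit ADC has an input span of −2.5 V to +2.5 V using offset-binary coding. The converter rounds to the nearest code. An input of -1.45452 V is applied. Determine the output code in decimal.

LSB = 5 V / 2048 = 2.441 mV.
(V_in − V_low)/LSB = (-1.45452 − (−2.5)) / 0.00244141 = 428.229.
Round → code 428.

code 428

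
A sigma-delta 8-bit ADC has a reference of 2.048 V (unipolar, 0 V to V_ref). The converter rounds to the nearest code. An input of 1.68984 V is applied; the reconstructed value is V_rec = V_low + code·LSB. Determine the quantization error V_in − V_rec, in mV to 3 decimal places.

LSB = 2.048/2^8 = 8.000 mV.
Scaled input = 211.2300 LSBs, so code = 211.
V_rec = 0 + 211·0.008 = 1.688 V.
Difference: 0.00184 V → 1.840 mV.

1.840 mV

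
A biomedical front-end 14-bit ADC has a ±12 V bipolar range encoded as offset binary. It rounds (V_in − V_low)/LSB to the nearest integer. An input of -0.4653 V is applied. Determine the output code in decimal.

With 16384 levels over 24 V, one step is 1.465 mV.
(-0.4653 − (−12)) / 0.00146484 = 7874.355 LSBs.
So the output code is 7874.

code 7874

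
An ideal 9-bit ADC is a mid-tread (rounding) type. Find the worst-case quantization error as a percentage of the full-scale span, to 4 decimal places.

0.0977 %

Rounding → worst-case error = ½ LSB = V_FS/2^10, so 100/1024 = 0.0976562 % of full scale.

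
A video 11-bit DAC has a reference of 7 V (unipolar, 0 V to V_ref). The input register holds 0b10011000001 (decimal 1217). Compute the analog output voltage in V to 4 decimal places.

4.1597 V

LSB = 7 V / 2^11 = 3.418 mV.
Code 0b10011000001 = 1217 decimal.
V_out = 0 + 1217 × 0.00341797 V = 4.15967 V.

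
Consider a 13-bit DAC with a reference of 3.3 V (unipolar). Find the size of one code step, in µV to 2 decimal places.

Full-scale span = 3.3 V.
LSB = 3.3 / 2^13 = 3.3 / 8192 = 0.000402832 V = 402.83 µV.

402.83 µV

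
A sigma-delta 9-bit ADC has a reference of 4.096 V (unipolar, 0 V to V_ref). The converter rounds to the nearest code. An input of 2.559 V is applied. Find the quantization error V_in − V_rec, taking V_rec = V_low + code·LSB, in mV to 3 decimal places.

-1.000 mV

Step size: 4.096 V ÷ 2^9 = 8.000 mV.
(V_in − V_low)/LSB = (2.559 − 0)/0.008 = 319.8750 → code 320 (round).
Code 320 maps back to 0 + 320×0.008 V = 2.56 V.
Error = 2.559 − 2.56 = -0.001 V = -1.000 mV.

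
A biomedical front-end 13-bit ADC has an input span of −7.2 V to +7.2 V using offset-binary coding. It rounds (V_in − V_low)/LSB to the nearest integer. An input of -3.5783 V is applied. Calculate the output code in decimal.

code 2060

LSB = 14.4 V / 8192 = 1.758 mV.
(-3.5783 − (−7.2)) / 0.00175781 = 2060.345 LSBs.
So the output code is 2060.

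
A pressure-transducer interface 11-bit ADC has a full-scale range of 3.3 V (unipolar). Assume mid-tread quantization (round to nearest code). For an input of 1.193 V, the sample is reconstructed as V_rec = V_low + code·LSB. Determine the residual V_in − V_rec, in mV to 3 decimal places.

0.617 mV

Step size: 3.3 V ÷ 2^11 = 1.611 mV.
(1.193 − 0)/0.00161133 = 740.3830; round gives code 740.
Code 740 maps back to 0 + 740×0.00161133 V = 1.1923828 V.
Error = 1.193 − 1.1923828 = 0.000617188 V = 0.617 mV.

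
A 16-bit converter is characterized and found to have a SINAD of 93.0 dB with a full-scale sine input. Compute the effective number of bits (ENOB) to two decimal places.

ENOB = (SINAD − 1.76) / 6.02 = (93.0 − 1.76)/6.02 = 15.156.

15.16 bits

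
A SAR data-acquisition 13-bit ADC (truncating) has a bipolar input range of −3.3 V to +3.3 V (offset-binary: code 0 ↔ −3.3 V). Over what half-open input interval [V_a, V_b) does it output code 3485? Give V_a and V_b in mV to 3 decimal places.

LSB = 6.6/2^13 = 0.806 mV.
V_a = V_low + 3485·LSB = -0.492261 V; V_b = V_low + 3486·LSB = -0.491455 V.

[-492.261 mV, -491.455 mV)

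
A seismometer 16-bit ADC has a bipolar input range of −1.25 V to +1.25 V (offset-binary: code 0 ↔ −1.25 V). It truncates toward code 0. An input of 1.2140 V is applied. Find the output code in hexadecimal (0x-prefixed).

Full-scale span = 2.5 V; LSB = 2.5/2^16 = 38.15 µV.
(V_in − V_low)/LSB = (1.2140 − (−1.25)) / 3.8147e-05 = 64592.282.
Floor → code 64592.
In hexadecimal (0x-prefixed): 0xFC50.

code 0xFC50 (decimal 64592)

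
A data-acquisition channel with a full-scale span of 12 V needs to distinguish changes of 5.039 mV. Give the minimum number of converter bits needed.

Number of steps required ≥ 12 V / 5.039 mV = 2381.42.
Need 2^N ≥ 2381.42; 2^11 = 2048, 2^12 = 4096.
Minimum N = 12.

12 bits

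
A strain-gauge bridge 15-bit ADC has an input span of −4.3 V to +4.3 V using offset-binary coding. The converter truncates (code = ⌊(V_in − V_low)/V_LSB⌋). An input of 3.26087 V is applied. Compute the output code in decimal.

LSB = 8.6 V / 32768 = 262.45 µV.
Input sits at 28808.673 steps above V_low.
⌊·⌋(28808.673) = 28808.

code 28808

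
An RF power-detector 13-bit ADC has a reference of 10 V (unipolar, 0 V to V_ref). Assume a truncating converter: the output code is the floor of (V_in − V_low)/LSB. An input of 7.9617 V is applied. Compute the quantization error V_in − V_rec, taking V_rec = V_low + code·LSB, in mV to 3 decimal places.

0.274 mV

LSB = 10/2^13 = 1.221 mV.
(7.9617 − 0)/0.0012207 = 6522.2246; ⌊·⌋ gives code 6522.
Reconstructed: 7.9614258 V.
Error = 7.9617 − 7.9614258 = 0.000274219 V = 0.274 mV.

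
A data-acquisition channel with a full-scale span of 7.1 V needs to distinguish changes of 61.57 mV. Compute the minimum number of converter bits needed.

7 bits

Number of steps required ≥ 7.1 V / 61.57 mV = 115.32.
Need 2^N ≥ 115.32; 2^6 = 64, 2^7 = 128.
Minimum N = 7.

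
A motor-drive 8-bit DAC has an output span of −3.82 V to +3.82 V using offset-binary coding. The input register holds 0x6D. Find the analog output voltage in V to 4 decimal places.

-0.5670 V

LSB = 7.64 V / 2^8 = 29.844 mV.
Code 0x6D = 109 decimal.
V_out = (−3.82) + 109 × 0.0298437 V = -0.567031 V.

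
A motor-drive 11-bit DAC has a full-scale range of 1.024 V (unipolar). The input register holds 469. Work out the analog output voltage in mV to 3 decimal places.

234.500 mV

LSB = 1.024 V / 2^11 = 0.500 mV.
V_out = 0 + 469 × 0.0005 V = 0.2345 V.
= 234.500 mV.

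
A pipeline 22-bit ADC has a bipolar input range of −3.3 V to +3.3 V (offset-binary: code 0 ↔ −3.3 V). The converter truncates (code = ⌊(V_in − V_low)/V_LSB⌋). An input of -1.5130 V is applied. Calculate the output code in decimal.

code 1135639

With 4194304 levels over 6.6 V, one step is 1.57 µV.
(-1.5130 − (−3.3)) / 1.57356e-06 = 1135639.583 LSBs.
Floor → code 1135639.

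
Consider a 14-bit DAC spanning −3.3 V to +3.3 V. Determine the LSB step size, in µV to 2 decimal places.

402.83 µV

Full-scale span = 6.6 V.
LSB = 6.6 / 2^14 = 6.6 / 16384 = 0.000402832 V = 402.83 µV.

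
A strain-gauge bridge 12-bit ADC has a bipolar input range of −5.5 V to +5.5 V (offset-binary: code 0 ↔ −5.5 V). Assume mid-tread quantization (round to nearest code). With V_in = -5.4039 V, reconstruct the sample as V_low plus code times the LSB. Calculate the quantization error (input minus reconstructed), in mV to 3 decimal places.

LSB = 11/2^12 = 2.686 mV.
(V_in − V_low)/LSB = (-5.4039 − (−5.5))/0.00268555 = 35.7841 → code 36 (round).
Reconstructed: -5.4033203 V.
Difference: -0.000579688 V → -0.580 mV.

-0.580 mV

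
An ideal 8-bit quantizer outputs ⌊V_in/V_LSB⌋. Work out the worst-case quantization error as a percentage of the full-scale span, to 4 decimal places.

Truncating → worst-case error = 1 LSB = V_FS/2^8, so 100/256 = 0.390625 % of full scale.

0.3906 %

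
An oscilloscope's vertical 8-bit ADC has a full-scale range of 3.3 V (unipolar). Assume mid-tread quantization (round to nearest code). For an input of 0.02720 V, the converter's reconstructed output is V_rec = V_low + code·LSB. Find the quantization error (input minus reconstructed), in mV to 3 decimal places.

1.419 mV

One LSB is 3.3 V / 256 = 12.891 mV.
(0.02720 − 0)/0.0128906 = 2.1101; round gives code 2.
Reconstructed: 0.02578125 V.
Difference: 0.00141875 V → 1.419 mV.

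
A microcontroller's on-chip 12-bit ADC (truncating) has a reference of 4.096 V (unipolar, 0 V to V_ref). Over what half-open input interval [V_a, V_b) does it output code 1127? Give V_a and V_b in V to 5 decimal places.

[1.12700 V, 1.12800 V)

LSB = 4.096/2^12 = 1.000 mV.
V_a = V_low + 1127·LSB = 1.127 V; V_b = V_low + 1128·LSB = 1.128 V.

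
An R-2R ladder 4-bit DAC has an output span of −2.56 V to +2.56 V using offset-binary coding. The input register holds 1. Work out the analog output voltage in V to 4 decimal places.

LSB = 5.12 V / 2^4 = 320.000 mV.
V_out = (−2.56) + 1 × 0.32 V = -2.24 V.

-2.2400 V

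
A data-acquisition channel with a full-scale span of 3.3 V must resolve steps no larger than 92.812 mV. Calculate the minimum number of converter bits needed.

6 bits

Number of steps required ≥ 3.3 V / 92.812 mV = 35.56.
Need 2^N ≥ 35.56; 2^5 = 32, 2^6 = 64.
Minimum N = 6.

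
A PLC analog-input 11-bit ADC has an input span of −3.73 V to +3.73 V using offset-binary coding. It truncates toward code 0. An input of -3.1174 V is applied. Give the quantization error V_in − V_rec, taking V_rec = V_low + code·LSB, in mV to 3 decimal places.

One LSB is 7.46 V / 2048 = 3.643 mV.
Scaled input = 168.1776 LSBs, so code = 168.
Code 168 maps back to (−3.73) + 168×0.00364258 V = -3.1180469 V.
Difference: 0.000646875 V → 0.647 mV.

0.647 mV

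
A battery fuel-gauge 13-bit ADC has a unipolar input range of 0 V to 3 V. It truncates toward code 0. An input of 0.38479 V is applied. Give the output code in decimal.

With 8192 levels over 3 V, one step is 366.21 µV.
(V_in − V_low)/LSB = (0.38479 − 0) / 0.000366211 = 1050.733.
⌊·⌋(1050.733) = 1050.

code 1050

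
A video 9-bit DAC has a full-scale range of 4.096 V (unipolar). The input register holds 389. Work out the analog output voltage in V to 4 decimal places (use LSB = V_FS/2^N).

LSB = 4.096 V / 2^9 = 8.000 mV.
V_out = 0 + 389 × 0.008 V = 3.112 V.

3.1120 V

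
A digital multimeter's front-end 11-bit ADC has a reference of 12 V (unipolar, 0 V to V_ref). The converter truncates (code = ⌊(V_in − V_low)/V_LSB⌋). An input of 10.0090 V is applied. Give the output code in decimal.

With 2048 levels over 12 V, one step is 5.859 mV.
(10.0090 − 0) / 0.00585938 = 1708.203 LSBs.
Floor → code 1708.

code 1708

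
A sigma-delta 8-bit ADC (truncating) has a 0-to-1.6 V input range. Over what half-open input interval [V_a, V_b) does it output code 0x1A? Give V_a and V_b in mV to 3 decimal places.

[162.500 mV, 168.750 mV)

LSB = 1.6/2^8 = 6.250 mV.
Code 0x1A = 26 decimal.
V_a = V_low + 26·LSB = 0.1625 V; V_b = V_low + 27·LSB = 0.16875 V.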